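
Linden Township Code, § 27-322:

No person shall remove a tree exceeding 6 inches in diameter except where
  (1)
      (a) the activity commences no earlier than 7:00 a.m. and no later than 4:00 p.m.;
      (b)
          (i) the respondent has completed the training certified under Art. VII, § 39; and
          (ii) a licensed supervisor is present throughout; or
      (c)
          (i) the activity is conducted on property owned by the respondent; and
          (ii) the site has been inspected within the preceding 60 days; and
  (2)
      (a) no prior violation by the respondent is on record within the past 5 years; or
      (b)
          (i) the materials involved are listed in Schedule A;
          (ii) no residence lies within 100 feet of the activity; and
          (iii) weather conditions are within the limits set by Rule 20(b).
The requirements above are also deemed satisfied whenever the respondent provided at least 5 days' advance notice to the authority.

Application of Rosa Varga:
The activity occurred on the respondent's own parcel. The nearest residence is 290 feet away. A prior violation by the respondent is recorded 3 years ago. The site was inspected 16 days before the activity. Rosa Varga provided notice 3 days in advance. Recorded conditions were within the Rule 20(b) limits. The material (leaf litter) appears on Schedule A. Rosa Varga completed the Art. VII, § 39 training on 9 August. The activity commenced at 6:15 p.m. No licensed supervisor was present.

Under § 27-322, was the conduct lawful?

(a) start within hours — fails.
(i) training certified — holds.
(ii) supervisor present — fails.
So (b) is not satisfied (T AND F).
(i) own property — satisfied.
(ii) site inspected — satisfied.
(c): T AND T → true.
So (1) is satisfied (F OR F OR T).
(a) no prior violation — not satisfied.
(i) Schedule A material — met.
(ii) no residence in 100 ft — holds.
(iii) weather ok — satisfied.
So (b) is satisfied (T AND T AND T).
(2) = F OR T = true.
So Overall is satisfied (T AND T).
Exception (≥5 days' notice) — not satisfied.
Result: main true OR exception false → true.

Yes — lawful.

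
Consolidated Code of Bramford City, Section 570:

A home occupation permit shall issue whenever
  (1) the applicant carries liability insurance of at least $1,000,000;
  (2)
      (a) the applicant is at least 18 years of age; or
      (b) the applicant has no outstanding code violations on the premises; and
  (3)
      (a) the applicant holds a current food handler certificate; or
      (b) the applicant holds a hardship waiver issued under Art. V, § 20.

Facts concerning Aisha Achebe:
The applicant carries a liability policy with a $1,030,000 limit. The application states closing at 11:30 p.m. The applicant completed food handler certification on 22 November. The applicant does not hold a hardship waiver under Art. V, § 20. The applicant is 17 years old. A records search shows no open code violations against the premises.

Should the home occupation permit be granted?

(1) insurance ≥ $1,000,000 — satisfied.
(a) age ≥ 18 — not satisfied.
(b) no code violations — holds.
(2): F OR T → true.
(a) food handler cert. — met.
(b) hardship waiver — not satisfied.
(3) = T OR F = true.
Overall: T AND T AND T → true.

Yes — granted.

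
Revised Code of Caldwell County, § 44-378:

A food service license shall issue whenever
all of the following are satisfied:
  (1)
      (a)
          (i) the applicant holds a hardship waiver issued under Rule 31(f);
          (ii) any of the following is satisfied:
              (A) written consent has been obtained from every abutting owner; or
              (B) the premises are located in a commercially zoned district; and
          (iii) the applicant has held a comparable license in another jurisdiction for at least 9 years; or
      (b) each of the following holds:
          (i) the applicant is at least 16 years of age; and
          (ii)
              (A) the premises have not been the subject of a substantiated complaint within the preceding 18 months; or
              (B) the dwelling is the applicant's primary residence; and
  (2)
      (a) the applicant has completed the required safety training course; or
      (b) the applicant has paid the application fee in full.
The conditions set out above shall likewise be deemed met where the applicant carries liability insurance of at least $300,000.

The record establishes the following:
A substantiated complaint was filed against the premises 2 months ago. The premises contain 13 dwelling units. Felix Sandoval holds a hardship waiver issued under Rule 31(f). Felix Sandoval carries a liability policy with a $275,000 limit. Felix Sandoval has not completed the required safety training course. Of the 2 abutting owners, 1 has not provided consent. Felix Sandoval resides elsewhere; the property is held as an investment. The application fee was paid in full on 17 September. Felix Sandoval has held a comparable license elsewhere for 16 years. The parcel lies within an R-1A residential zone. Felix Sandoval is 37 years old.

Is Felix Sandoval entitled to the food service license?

(i) hardship waiver — met.
(A) all abutters consent — fails.
(B) commercially zoned — not met.
(ii) = F OR F = false.
(iii) prior license ≥ 9 yr — met.
So (a) is not satisfied (T AND F AND T).
(i) age ≥ 16 — holds.
(A) no complaint in 18 mo. — not met.
(B) primary residence — not satisfied.
(ii): F OR F → false.
So (b) is not satisfied (T AND F).
So (1) is not satisfied (F OR F).
(a) safety training — not met.
(b) fee paid — holds.
(2): F OR T → true.
Overall = F AND T = false.
Exception (insurance ≥ $300,000) — not satisfied.
Result: main false OR exception false → false.

No — denied.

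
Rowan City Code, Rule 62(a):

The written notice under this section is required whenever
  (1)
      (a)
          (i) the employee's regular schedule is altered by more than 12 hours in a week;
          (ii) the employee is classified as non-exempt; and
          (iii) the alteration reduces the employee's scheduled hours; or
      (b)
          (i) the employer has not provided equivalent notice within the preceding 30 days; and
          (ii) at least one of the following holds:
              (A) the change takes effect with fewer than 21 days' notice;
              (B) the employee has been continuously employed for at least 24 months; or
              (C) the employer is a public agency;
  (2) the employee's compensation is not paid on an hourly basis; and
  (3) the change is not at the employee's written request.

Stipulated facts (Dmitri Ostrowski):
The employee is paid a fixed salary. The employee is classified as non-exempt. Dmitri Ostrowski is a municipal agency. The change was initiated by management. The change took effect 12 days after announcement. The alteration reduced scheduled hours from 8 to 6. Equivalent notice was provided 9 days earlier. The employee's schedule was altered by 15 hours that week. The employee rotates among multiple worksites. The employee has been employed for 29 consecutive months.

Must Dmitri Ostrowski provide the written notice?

(i) schedule shift > 12h — met.
(ii) non-exempt — satisfied.
(iii) hours reduced — holds.
(a) = T AND T AND T = true.
(i) no recent notice — not met.
(A) < 21 days' notice — satisfied.
(B) tenure ≥ 24 mo. — satisfied.
(C) public agency — satisfied.
(ii) = T OR T OR T = true.
(b): F AND T → false.
So (1) is satisfied (T OR F).
(2) not (hourly-paid) — holds.
(3) not employee-requested — holds.
So Overall is satisfied (T AND T AND T).

Yes — required.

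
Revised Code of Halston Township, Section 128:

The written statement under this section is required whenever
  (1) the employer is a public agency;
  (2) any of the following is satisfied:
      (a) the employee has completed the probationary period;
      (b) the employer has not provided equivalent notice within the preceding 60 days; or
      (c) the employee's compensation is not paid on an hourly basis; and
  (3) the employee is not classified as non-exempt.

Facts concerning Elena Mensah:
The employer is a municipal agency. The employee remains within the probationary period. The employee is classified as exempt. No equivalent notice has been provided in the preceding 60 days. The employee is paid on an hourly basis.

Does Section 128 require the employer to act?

Yes — required.

(1) public agency — holds.
(a) past probation — not met.
(b) no recent notice — holds.
(c) not (hourly-paid) — not met.
(2) = F OR T OR F = true.
(3) not (non-exempt) — holds.
Overall: T AND T AND T → true.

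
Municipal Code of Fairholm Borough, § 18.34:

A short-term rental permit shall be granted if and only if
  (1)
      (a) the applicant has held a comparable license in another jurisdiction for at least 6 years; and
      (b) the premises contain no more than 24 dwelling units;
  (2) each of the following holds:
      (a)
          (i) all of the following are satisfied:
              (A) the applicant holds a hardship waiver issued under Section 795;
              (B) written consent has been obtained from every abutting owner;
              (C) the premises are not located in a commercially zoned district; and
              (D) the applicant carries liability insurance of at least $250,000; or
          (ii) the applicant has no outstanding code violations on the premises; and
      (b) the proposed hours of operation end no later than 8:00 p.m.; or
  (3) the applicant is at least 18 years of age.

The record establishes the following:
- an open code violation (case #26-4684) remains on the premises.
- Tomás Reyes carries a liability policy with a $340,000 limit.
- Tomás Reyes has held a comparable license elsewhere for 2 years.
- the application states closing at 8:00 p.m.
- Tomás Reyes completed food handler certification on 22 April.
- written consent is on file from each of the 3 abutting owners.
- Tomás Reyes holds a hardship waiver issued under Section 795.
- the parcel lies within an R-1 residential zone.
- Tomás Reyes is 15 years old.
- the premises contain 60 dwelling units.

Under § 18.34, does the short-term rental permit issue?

(a) prior license ≥ 6 yr — fails.
(b) ≤ 24 units — fails.
(1) = F AND F = false.
(A) hardship waiver — satisfied.
(B) all abutters consent — met.
(C) not (commercially zoned) — holds.
(D) insurance ≥ $250,000 — met.
So (i) is satisfied (T AND T AND T AND T).
(ii) no code violations — fails.
(a) = T OR F = true.
(b) closes by 8 p.m. — holds.
(2): T AND T → true.
(3) age ≥ 18 — fails.
Overall = F OR T OR F = true.

Yes — granted.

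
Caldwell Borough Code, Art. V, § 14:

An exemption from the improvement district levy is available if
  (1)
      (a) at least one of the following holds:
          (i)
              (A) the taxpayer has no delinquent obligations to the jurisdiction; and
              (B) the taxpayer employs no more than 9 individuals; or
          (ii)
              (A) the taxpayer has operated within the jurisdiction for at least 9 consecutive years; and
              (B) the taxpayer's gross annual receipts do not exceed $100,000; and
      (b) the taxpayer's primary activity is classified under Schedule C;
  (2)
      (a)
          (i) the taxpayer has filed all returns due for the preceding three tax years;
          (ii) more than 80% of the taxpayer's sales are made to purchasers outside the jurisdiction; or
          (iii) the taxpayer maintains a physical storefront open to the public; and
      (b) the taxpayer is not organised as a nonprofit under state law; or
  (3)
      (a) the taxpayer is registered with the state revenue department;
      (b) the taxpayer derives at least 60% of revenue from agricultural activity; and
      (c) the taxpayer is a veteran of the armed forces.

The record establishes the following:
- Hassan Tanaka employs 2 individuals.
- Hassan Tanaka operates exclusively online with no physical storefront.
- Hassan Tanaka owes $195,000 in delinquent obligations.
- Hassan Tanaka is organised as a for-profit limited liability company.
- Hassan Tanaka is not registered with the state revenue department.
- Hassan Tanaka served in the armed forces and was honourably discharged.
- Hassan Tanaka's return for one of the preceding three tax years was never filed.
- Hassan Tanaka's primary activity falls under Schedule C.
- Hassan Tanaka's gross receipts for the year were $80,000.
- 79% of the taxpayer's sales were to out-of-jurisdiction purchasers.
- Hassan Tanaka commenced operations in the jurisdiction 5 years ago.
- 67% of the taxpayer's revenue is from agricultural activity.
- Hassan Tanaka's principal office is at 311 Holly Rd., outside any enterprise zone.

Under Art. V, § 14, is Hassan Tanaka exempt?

No — not exempt.

(A) no delinquency — not met.
(B) ≤ 9 employees — met.
So (i) is not satisfied (F AND T).
(A) ≥ 9 yrs in jurisdiction — not satisfied.
(B) receipts ≤ $100,000 — met.
(ii) = F AND T = false.
(a): F OR F → false.
(b) Schedule C activity — met.
So (1) is not satisfied (F AND T).
(i) returns current — not satisfied.
(ii) >80% out-of-jur. sales — fails.
(iii) has storefront — fails.
(a) = F OR F OR F = false.
(b) not (nonprofit) — met.
So (2) is not satisfied (F AND T).
(a) state-registered — fails.
(b) ≥60% agricultural — satisfied.
(c) veteran — satisfied.
(3): F AND T AND T → false.
So Overall is not satisfied (F OR F OR F).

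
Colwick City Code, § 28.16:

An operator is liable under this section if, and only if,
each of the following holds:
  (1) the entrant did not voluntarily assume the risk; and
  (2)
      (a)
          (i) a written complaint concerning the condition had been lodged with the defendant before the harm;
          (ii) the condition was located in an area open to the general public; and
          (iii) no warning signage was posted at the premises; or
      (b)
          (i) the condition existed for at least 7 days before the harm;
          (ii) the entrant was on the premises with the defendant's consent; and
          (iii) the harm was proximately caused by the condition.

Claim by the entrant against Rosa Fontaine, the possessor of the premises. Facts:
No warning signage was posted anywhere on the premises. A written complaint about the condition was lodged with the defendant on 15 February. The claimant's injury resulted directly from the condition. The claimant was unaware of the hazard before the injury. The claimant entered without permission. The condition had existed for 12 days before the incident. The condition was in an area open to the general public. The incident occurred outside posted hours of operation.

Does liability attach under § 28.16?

Yes — liable.

(1) no assumed risk — holds.
(i) complaint lodged — met.
(ii) public area — holds.
(iii) no signage posted — satisfied.
So (a) is satisfied (T AND T AND T).
(i) condition ≥7 days old — satisfied.
(ii) consent to enter — not met.
(iii) proximate cause — satisfied.
So (b) is not satisfied (T AND F AND T).
So (2) is satisfied (T OR F).
Overall = T AND T = true.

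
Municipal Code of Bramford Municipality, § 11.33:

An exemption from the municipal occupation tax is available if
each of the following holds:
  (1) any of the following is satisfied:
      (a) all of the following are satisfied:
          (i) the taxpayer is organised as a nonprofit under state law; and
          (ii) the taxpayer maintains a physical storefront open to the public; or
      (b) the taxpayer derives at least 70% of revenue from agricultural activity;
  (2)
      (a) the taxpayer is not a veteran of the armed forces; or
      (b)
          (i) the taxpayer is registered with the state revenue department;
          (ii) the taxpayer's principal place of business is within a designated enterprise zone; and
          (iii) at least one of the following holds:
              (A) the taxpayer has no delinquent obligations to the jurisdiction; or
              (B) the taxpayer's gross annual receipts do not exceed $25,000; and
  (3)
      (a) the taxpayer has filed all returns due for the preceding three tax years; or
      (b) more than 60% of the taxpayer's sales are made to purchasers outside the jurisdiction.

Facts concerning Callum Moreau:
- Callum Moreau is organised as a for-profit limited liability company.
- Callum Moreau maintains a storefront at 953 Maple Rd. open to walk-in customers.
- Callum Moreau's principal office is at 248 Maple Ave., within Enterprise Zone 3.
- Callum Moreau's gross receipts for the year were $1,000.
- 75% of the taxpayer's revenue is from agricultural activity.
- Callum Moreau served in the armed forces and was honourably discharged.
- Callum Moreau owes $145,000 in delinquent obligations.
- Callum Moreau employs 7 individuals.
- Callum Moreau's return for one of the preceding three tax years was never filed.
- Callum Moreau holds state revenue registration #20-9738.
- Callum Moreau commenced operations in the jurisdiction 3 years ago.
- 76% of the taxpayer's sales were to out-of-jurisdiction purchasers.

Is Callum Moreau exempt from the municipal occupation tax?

(i) nonprofit — not met.
(ii) has storefront — satisfied.
(a): F AND T → false.
(b) ≥70% agricultural — met.
(1): F OR T → true.
(a) not (veteran) — not satisfied.
(i) state-registered — holds.
(ii) in enterprise zone — satisfied.
(A) no delinquency — not met.
(B) receipts ≤ $25,000 — holds.
(iii): F OR T → true.
(b) = T AND T AND T = true.
So (2) is satisfied (F OR T).
(a) returns current — fails.
(b) >60% out-of-jur. sales — holds.
(3): F OR T → true.
So Overall is satisfied (T AND T AND T).

Yes — exempt.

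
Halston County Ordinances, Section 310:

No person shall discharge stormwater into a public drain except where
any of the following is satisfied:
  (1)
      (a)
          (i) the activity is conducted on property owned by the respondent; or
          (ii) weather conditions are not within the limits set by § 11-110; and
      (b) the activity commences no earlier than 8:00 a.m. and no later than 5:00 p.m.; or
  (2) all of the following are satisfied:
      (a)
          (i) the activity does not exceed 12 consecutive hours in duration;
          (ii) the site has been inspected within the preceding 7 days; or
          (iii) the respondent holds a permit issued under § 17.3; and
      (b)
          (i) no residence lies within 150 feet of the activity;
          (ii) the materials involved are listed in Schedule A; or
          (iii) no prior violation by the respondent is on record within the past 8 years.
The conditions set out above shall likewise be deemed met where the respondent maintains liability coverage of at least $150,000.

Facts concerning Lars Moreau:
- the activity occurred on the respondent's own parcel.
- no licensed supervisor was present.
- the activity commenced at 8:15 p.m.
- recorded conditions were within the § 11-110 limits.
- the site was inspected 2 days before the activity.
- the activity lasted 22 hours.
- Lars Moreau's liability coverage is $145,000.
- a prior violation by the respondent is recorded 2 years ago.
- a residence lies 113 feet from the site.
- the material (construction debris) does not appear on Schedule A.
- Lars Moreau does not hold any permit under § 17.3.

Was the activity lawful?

(i) own property — satisfied.
(ii) not (weather ok) — not met.
(a) = T OR F = true.
(b) start within hours — not met.
(1) = T AND F = false.
(i) ≤ 12 hrs duration — not met.
(ii) site inspected — holds.
(iii) holds permit — not met.
So (a) is satisfied (F OR T OR F).
(i) no residence in 150 ft — not satisfied.
(ii) Schedule A material — not satisfied.
(iii) no prior violation — fails.
So (b) is not satisfied (F OR F OR F).
(2): T AND F → false.
Overall = F OR F = false.
Exception (coverage ≥ $150,000) — not satisfied.
Result: main false OR exception false → false.

No — unlawful.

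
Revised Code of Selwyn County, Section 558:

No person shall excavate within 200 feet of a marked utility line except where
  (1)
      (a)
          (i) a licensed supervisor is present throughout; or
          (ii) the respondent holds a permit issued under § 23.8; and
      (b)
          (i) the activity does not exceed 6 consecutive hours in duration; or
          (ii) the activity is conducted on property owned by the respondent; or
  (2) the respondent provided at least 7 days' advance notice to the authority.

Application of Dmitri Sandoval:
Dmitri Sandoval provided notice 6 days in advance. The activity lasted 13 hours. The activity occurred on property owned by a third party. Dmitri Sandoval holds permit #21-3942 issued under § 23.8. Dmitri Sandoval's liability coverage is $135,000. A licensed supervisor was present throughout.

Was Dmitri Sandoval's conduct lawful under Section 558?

(i) supervisor present — satisfied.
(ii) holds permit — holds.
(a): T OR T → true.
(i) ≤ 6 hrs duration — not satisfied.
(ii) own property — not satisfied.
(b) = F OR F = false.
(1): T AND F → false.
(2) ≥7 days' notice — fails.
Overall: F OR F → false.

No — unlawful.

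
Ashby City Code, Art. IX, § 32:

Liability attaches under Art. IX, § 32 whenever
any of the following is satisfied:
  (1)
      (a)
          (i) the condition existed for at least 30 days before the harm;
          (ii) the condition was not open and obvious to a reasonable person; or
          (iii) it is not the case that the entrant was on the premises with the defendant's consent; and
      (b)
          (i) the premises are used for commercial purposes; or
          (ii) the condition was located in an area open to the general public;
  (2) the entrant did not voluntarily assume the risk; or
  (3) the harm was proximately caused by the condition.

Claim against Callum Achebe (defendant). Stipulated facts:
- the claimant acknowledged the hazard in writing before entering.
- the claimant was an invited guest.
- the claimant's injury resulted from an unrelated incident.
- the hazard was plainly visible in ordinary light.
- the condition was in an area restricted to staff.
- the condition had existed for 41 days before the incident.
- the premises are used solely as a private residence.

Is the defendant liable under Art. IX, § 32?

No — not liable.

(i) condition ≥30 days old — satisfied.
(ii) not open/obvious — not met.
(iii) not (consent to enter) — not satisfied.
(a) = T OR F OR F = true.
(i) commercial use — not satisfied.
(ii) public area — not met.
(b): F OR F → false.
So (1) is not satisfied (T AND F).
(2) no assumed risk — not satisfied.
(3) proximate cause — not satisfied.
Overall = F OR F OR F = false.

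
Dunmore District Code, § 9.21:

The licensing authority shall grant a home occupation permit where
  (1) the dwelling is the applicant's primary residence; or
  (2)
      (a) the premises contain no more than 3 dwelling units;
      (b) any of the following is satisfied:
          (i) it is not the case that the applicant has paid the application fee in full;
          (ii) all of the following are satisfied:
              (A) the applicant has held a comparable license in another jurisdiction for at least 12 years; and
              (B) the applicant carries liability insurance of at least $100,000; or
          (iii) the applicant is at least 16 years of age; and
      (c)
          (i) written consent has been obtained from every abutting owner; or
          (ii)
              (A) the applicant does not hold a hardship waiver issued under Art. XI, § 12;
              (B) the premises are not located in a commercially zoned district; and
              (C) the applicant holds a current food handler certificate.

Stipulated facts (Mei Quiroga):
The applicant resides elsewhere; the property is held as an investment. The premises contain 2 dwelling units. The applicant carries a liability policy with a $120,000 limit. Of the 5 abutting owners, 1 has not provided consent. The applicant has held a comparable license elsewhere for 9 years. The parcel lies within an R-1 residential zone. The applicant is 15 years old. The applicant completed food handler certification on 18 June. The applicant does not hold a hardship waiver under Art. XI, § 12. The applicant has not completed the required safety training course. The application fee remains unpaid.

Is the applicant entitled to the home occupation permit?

(1) primary residence — not satisfied.
(a) ≤ 3 units — satisfied.
(i) not (fee paid) — met.
(A) prior license ≥ 12 yr — not satisfied.
(B) insurance ≥ $100,000 — met.
(ii): F AND T → false.
(iii) age ≥ 16 — not met.
(b): T OR F OR F → true.
(i) all abutters consent — not met.
(A) not (hardship waiver) — holds.
(B) not (commercially zoned) — holds.
(C) food handler cert. — satisfied.
(ii): T AND T AND T → true.
(c) = F OR T = true.
(2): T AND T AND T → true.
Overall: F OR T → true.

Yes — granted.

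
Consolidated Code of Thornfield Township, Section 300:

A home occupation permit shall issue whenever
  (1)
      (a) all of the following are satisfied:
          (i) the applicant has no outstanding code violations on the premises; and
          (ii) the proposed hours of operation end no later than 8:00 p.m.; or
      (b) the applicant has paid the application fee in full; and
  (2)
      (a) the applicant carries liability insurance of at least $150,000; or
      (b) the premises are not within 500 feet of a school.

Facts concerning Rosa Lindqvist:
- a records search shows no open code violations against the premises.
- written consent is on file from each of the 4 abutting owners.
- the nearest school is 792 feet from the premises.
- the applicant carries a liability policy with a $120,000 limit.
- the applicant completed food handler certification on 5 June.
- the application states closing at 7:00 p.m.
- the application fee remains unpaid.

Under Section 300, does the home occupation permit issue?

(i) no code violations — holds.
(ii) closes by 8 p.m. — satisfied.
So (a) is satisfied (T AND T).
(b) fee paid — not met.
So (1) is satisfied (T OR F).
(a) insurance ≥ $150,000 — fails.
(b) ≥500 ft from school — satisfied.
(2): F OR T → true.
Overall: T AND T → true.

Yes — granted.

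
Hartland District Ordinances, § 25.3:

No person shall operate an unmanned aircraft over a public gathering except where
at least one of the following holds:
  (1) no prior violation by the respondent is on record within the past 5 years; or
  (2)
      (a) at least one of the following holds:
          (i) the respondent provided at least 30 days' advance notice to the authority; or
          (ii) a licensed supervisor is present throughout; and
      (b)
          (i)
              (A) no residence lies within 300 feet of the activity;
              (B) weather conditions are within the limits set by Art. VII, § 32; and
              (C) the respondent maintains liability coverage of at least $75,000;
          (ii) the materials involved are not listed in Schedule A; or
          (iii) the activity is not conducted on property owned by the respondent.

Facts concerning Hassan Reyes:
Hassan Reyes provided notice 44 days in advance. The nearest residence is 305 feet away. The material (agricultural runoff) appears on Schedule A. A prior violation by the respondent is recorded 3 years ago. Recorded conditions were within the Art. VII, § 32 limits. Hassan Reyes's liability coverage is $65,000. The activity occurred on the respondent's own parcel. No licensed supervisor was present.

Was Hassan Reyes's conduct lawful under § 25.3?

No — unlawful.

(1) no prior violation — not satisfied.
(i) ≥30 days' notice — holds.
(ii) supervisor present — not met.
(a) = T OR F = true.
(A) no residence in 300 ft — holds.
(B) weather ok — satisfied.
(C) coverage ≥ $75,000 — not met.
(i) = T AND T AND F = false.
(ii) not (Schedule A material) — not met.
(iii) not (own property) — fails.
(b) = F OR F OR F = false.
(2): T AND F → false.
So Overall is not satisfied (F OR F).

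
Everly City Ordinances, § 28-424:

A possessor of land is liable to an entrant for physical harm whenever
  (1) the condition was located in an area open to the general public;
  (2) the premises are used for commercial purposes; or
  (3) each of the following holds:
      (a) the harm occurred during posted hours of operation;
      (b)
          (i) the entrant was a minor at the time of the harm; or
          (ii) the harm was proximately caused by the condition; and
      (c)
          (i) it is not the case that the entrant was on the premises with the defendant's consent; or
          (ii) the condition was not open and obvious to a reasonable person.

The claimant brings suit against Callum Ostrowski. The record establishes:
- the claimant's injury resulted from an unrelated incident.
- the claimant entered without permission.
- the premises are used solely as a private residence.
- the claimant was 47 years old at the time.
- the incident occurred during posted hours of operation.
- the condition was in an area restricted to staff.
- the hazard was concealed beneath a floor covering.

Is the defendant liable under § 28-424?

(1) public area — not met.
(2) commercial use — not met.
(a) during posted hours — holds.
(i) entrant a minor — fails.
(ii) proximate cause — not met.
(b): F OR F → false.
(i) not (consent to enter) — met.
(ii) not open/obvious — met.
So (c) is satisfied (T OR T).
(3) = T AND F AND T = false.
Overall: F OR F OR F → false.

No — not liable.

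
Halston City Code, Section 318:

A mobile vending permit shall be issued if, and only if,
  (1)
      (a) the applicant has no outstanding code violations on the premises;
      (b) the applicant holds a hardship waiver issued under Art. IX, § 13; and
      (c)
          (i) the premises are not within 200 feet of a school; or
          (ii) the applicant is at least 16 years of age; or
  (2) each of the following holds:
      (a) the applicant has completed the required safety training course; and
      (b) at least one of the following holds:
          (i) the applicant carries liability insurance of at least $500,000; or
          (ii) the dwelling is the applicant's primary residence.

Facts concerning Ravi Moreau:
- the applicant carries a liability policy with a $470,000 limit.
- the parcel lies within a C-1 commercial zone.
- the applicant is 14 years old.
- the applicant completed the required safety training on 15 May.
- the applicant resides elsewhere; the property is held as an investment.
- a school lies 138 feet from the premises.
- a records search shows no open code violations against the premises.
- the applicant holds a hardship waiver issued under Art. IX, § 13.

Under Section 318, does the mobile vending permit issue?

No — denied.

(a) no code violations — satisfied.
(b) hardship waiver — met.
(i) ≥200 ft from school — not satisfied.
(ii) age ≥ 16 — not satisfied.
So (c) is not satisfied (F OR F).
(1): T AND T AND F → false.
(a) safety training — satisfied.
(i) insurance ≥ $500,000 — not satisfied.
(ii) primary residence — not satisfied.
(b): F OR F → false.
(2) = T AND F = false.
Overall = F OR F = false.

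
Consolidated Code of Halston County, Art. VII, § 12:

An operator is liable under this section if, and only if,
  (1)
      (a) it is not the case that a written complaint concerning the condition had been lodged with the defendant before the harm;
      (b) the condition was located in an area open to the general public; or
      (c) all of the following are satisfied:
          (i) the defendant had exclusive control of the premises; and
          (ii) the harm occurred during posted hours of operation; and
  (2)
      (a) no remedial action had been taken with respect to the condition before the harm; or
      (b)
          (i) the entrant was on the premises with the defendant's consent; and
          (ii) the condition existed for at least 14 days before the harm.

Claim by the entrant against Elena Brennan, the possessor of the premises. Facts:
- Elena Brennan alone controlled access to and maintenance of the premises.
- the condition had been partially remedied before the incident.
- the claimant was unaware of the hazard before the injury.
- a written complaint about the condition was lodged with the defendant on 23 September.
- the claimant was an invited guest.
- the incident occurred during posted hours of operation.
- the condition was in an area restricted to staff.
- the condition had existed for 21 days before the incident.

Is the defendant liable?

(a) not (complaint lodged) — not satisfied.
(b) public area — not met.
(i) exclusive control — met.
(ii) during posted hours — met.
(c): T AND T → true.
So (1) is satisfied (F OR F OR T).
(a) no remedial action — fails.
(i) consent to enter — met.
(ii) condition ≥14 days old — holds.
So (b) is satisfied (T AND T).
(2) = F OR T = true.
Overall = T AND T = true.

Yes — liable.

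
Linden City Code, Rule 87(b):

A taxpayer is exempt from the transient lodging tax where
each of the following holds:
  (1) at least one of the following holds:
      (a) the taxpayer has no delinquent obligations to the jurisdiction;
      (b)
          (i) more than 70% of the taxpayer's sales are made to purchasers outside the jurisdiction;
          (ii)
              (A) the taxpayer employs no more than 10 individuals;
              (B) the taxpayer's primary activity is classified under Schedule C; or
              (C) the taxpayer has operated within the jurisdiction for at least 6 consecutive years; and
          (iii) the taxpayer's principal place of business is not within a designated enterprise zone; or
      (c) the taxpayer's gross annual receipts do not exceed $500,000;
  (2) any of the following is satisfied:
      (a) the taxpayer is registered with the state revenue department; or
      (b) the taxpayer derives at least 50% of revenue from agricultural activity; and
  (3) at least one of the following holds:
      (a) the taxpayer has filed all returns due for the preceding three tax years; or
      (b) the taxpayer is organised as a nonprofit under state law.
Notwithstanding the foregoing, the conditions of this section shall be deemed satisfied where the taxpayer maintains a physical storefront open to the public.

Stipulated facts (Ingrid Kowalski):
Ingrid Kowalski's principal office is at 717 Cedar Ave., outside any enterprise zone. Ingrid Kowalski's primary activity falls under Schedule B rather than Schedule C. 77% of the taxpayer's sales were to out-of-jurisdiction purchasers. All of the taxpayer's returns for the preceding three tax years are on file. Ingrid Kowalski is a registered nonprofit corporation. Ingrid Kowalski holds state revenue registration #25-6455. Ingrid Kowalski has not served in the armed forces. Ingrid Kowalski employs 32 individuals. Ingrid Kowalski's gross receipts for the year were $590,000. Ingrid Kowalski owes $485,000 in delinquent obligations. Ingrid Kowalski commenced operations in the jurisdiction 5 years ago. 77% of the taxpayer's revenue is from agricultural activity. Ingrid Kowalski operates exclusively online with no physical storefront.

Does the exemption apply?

(a) no delinquency — not satisfied.
(i) >70% out-of-jur. sales — met.
(A) ≤ 10 employees — not met.
(B) Schedule C activity — not met.
(C) ≥ 6 yrs in jurisdiction — not satisfied.
So (ii) is not satisfied (F OR F OR F).
(iii) not (in enterprise zone) — satisfied.
So (b) is not satisfied (T AND F AND T).
(c) receipts ≤ $500,000 — not satisfied.
(1) = F OR F OR F = false.
(a) state-registered — holds.
(b) ≥50% agricultural — met.
So (2) is satisfied (T OR T).
(a) returns current — met.
(b) nonprofit — holds.
(3) = T OR T = true.
Overall = F AND T AND T = false.
Exception (has storefront) — not satisfied.
Result: main false OR exception false → false.

No — not exempt.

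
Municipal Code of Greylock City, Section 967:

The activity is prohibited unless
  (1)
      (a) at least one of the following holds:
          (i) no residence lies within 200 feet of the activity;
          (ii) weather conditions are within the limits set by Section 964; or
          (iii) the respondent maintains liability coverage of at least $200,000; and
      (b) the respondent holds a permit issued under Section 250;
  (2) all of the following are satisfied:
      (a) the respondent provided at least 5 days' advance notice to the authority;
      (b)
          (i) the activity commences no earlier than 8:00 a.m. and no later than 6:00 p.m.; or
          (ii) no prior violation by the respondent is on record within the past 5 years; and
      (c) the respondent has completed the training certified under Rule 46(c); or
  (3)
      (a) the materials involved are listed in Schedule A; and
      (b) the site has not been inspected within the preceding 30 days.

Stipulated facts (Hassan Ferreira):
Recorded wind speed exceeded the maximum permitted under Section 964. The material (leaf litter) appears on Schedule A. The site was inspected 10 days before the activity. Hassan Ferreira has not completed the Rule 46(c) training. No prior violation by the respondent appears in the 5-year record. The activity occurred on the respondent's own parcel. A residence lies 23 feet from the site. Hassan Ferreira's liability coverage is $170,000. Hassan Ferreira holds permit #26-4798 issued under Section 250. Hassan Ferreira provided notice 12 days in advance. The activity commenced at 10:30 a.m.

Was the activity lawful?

(i) no residence in 200 ft — fails.
(ii) weather ok — fails.
(iii) coverage ≥ $200,000 — not met.
(a) = F OR F OR F = false.
(b) holds permit — met.
(1): F AND T → false.
(a) ≥5 days' notice — satisfied.
(i) start within hours — satisfied.
(ii) no prior violation — holds.
(b) = T OR T = true.
(c) training certified — not satisfied.
So (2) is not satisfied (T AND T AND F).
(a) Schedule A material — met.
(b) not (site inspected) — not satisfied.
(3): T AND F → false.
Overall = F OR F OR F = false.

No — unlawful.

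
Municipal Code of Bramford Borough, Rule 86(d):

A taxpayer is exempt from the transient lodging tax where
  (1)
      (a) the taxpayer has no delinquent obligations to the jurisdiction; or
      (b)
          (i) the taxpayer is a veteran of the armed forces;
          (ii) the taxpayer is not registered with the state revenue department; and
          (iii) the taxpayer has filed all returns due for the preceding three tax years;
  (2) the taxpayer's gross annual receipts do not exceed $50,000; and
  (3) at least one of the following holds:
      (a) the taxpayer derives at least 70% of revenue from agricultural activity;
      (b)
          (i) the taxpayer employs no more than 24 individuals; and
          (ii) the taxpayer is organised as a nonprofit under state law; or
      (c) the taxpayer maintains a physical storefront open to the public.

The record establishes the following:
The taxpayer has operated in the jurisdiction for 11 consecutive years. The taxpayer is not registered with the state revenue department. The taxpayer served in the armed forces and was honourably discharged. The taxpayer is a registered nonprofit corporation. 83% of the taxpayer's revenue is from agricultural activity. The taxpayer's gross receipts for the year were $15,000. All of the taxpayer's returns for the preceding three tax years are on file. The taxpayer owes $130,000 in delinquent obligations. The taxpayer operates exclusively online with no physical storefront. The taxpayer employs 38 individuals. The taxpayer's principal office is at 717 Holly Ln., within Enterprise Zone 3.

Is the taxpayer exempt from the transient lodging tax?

(a) no delinquency — not met.
(i) veteran — satisfied.
(ii) not (state-registered) — satisfied.
(iii) returns current — satisfied.
So (b) is satisfied (T AND T AND T).
So (1) is satisfied (F OR T).
(2) receipts ≤ $50,000 — satisfied.
(a) ≥70% agricultural — met.
(i) ≤ 24 employees — not met.
(ii) nonprofit — met.
(b): F AND T → false.
(c) has storefront — fails.
(3): T OR F OR F → true.
So Overall is satisfied (T AND T AND T).

Yes — exempt.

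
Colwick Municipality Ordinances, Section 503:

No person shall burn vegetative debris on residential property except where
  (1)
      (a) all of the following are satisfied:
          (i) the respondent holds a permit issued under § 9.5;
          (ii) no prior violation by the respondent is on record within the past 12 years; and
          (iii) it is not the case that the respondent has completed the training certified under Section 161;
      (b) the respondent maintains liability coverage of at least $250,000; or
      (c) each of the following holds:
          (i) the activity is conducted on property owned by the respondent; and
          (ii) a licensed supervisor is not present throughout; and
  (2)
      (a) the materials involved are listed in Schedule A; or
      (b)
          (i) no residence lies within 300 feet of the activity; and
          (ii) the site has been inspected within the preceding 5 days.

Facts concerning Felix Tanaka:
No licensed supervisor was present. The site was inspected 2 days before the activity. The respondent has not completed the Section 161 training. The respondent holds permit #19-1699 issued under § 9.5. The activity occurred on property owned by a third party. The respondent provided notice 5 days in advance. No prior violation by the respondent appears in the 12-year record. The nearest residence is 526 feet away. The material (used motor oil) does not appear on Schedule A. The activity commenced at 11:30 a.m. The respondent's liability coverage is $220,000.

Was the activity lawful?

Yes — lawful.

(i) holds permit — satisfied.
(ii) no prior violation — met.
(iii) not (training certified) — satisfied.
(a) = T AND T AND T = true.
(b) coverage ≥ $250,000 — not met.
(i) own property — fails.
(ii) not (supervisor present) — met.
(c): F AND T → false.
(1) = T OR F OR F = true.
(a) Schedule A material — not satisfied.
(i) no residence in 300 ft — holds.
(ii) site inspected — met.
So (b) is satisfied (T AND T).
(2) = F OR T = true.
Overall: T AND T → true.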